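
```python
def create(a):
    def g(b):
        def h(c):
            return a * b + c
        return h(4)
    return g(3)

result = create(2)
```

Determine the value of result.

Step 1: a = 2, b = 3, c = 4.
Step 2: h() computes a * b + c = 2 * 3 + 4 = 10.
Step 3: result = 10

The answer is 10.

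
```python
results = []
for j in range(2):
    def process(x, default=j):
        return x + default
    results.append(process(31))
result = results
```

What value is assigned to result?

Step 1: Default argument default=j is evaluated at function definition time.
Step 2: Each iteration creates process with default = current j value.
Step 3: process(31) returns 31 + default. results = [31, 32]

The answer is [31, 32].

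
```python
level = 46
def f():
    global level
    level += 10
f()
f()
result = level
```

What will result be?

Step 1: level = 46.
Step 2: First f(): level = 46 + 10 = 56.
Step 3: Second f(): level = 56 + 10 = 66. result = 66

The answer is 66.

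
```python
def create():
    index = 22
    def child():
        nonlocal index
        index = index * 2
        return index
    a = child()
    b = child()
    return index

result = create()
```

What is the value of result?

Step 1: index starts at 22.
Step 2: First child(): index = 22 * 2 = 44.
Step 3: Second child(): index = 44 * 2 = 88.
Step 4: result = 88

The answer is 88.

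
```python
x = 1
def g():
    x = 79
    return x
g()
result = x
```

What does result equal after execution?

Step 1: x = 1 globally.
Step 2: g() creates a LOCAL x = 79 (no global keyword!).
Step 3: The global x is unchanged. result = 1

The answer is 1.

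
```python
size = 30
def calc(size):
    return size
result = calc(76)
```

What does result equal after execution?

Step 1: Global size = 30.
Step 2: calc(76) takes parameter size = 76, which shadows the global.
Step 3: result = 76

The answer is 76.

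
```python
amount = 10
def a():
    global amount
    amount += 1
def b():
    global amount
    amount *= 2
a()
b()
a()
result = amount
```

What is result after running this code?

Step 1: amount = 10.
Step 2: a(): amount = 10 + 1 = 11.
Step 3: b(): amount = 11 * 2 = 22.
Step 4: a(): amount = 22 + 1 = 23

The answer is 23.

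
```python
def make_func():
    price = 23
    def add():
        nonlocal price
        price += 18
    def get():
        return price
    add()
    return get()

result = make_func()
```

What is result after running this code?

Step 1: price = 23. add() modifies it via nonlocal, get() reads it.
Step 2: add() makes price = 23 + 18 = 41.
Step 3: get() returns 41. result = 41

The answer is 41.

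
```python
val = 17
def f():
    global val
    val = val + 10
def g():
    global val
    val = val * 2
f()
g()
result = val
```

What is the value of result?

Step 1: val = 17.
Step 2: f() adds 10: val = 17 + 10 = 27.
Step 3: g() doubles: val = 27 * 2 = 54.
Step 4: result = 54

The answer is 54.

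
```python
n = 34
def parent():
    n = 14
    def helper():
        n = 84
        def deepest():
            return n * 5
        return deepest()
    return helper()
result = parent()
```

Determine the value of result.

Step 1: deepest() looks up n through LEGB: not local, finds n = 84 in enclosing helper().
Step 2: Returns 84 * 5 = 420.
Step 3: result = 420

The answer is 420.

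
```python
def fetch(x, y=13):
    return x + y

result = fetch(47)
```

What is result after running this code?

Step 1: fetch(47) uses default y = 13.
Step 2: Returns 47 + 13 = 60.
Step 3: result = 60

The answer is 60.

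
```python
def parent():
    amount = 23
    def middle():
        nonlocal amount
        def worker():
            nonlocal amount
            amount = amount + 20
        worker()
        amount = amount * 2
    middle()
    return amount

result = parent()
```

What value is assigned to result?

Step 1: amount = 23.
Step 2: worker() adds 20: amount = 23 + 20 = 43.
Step 3: middle() doubles: amount = 43 * 2 = 86.
Step 4: result = 86

The answer is 86.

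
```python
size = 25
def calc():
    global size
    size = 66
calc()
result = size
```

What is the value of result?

Step 1: size = 25 globally.
Step 2: calc() declares global size and sets it to 66.
Step 3: After calc(), global size = 66. result = 66

The answer is 66.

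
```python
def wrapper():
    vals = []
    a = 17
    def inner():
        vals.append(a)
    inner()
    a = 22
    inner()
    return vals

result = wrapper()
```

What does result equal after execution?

Step 1: a = 17. inner() appends current a to vals.
Step 2: First inner(): appends 17. Then a = 22.
Step 3: Second inner(): appends 22 (closure sees updated a). result = [17, 22]

The answer is [17, 22].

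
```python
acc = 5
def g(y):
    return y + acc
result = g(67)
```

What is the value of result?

Step 1: acc = 5 is defined globally.
Step 2: g(67) uses parameter y = 67 and looks up acc from global scope = 5.
Step 3: result = 67 + 5 = 72

The answer is 72.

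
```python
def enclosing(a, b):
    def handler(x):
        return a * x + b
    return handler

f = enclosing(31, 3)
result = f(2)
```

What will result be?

Step 1: enclosing(31, 3) captures a = 31, b = 3.
Step 2: f(2) computes 31 * 2 + 3 = 65.
Step 3: result = 65

The answer is 65.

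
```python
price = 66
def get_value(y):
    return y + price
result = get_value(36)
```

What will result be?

Step 1: price = 66 is defined globally.
Step 2: get_value(36) uses parameter y = 36 and looks up price from global scope = 66.
Step 3: result = 36 + 66 = 102

The answer is 102.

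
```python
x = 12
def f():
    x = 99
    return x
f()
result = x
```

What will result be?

Step 1: Global x = 12.
Step 2: f() creates local x = 99 (shadow, not modification).
Step 3: After f() returns, global x is unchanged. result = 12

The answer is 12.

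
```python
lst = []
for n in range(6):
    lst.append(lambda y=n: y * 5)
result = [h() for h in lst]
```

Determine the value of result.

Step 1: Default arg y=n captures n at each iteration.
Step 2: lst[k] has y defaulting to k, returns k * 5.
Step 3: result = [0, 5, 10, 15, 20, 25]

The answer is [0, 5, 10, 15, 20, 25].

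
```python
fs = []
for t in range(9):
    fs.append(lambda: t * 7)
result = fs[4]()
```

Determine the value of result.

Step 1: All lambdas reference the same variable t (late binding).
Step 2: After the loop, t = 8. Every lambda returns t * 7.
Step 3: fs[4]() = 8 * 7 = 56

The answer is 56.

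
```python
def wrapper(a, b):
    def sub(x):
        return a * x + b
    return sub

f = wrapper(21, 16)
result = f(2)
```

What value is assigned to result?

Step 1: wrapper(21, 16) captures a = 21, b = 16.
Step 2: f(2) computes 21 * 2 + 16 = 58.
Step 3: result = 58

The answer is 58.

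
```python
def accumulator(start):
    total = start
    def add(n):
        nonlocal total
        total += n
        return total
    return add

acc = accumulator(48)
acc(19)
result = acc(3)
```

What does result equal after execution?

Step 1: accumulator(48) creates closure with total = 48.
Step 2: First acc(19): total = 48 + 19 = 67.
Step 3: Second acc(3): total = 67 + 3 = 70. result = 70

The answer is 70.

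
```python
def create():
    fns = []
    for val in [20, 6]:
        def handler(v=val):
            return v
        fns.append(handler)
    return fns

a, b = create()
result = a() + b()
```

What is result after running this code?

Step 1: Default argument v=val captures val at each iteration.
Step 2: a() returns 20 (captured at first iteration), b() returns 6 (captured at second).
Step 3: result = 20 + 6 = 26

The answer is 26.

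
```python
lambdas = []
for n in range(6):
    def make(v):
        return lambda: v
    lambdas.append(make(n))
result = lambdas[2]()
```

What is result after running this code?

Step 1: make(n) creates a new scope capturing v = n at call time.
Step 2: lambdas[2] = make(2), so its lambda captures v = 2.
Step 3: result = 2 (closure factory fixes late binding)

The answer is 2.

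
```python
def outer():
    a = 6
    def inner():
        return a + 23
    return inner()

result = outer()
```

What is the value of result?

Step 1: outer() defines a = 6.
Step 2: inner() reads a = 6 from enclosing scope, returns 6 + 23 = 29.
Step 3: result = 29

The answer is 29.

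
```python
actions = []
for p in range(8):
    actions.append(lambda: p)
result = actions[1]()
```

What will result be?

Step 1: The loop creates 8 lambdas, all referencing the same variable p.
Step 2: After the loop, p = 7 (final value).
Step 3: actions[1]() looks up p at call time and finds 7. This is the late binding gotcha. result = 7

The answer is 7.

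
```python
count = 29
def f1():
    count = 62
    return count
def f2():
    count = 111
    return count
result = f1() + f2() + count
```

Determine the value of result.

Step 1: Each function shadows global count with its own local.
Step 2: f1() returns 62, f2() returns 111.
Step 3: Global count = 29 is unchanged. result = 62 + 111 + 29 = 202

The answer is 202.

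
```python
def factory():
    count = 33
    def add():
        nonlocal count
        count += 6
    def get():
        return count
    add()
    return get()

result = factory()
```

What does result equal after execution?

Step 1: count = 33. add() modifies it via nonlocal, get() reads it.
Step 2: add() makes count = 33 + 6 = 39.
Step 3: get() returns 39. result = 39

The answer is 39.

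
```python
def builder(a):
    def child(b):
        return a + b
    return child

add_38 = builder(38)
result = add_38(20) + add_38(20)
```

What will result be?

Step 1: add_38 captures a = 38.
Step 2: add_38(20) = 38 + 20 = 58, called twice.
Step 3: result = 58 + 58 = 116

The answer is 116.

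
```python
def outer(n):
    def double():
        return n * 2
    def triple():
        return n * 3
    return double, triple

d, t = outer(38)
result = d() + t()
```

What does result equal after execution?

Step 1: Both closures capture the same n = 38.
Step 2: d() = 38 * 2 = 76, t() = 38 * 3 = 114.
Step 3: result = 76 + 114 = 190

The answer is 190.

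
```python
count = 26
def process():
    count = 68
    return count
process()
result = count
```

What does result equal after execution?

Step 1: Global count = 26.
Step 2: process() creates local count = 68 (shadow, not modification).
Step 3: After process() returns, global count is unchanged. result = 26

The answer is 26.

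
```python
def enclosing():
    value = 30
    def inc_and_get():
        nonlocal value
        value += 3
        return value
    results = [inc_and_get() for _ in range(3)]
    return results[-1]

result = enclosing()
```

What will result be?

Step 1: value = 30.
Step 2: Three calls to inc_and_get(), each adding 3.
Step 3: Last value = 30 + 3 * 3 = 39

The answer is 39.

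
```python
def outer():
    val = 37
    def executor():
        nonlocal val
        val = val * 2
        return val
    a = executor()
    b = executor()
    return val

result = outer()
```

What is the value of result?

Step 1: val starts at 37.
Step 2: First executor(): val = 37 * 2 = 74.
Step 3: Second executor(): val = 74 * 2 = 148.
Step 4: result = 148

The answer is 148.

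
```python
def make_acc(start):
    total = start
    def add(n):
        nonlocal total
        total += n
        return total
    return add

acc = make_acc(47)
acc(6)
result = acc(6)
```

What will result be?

Step 1: make_acc(47) creates closure with total = 47.
Step 2: First acc(6): total = 47 + 6 = 53.
Step 3: Second acc(6): total = 53 + 6 = 59. result = 59

The answer is 59.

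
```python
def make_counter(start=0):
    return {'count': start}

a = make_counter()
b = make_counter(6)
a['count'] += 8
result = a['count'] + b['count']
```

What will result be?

Step 1: make_counter() returns a new dict each call (immutable default 0).
Step 2: a = {'count': 0}, b = {'count': 6}.
Step 3: a['count'] += 8 = 8. result = 8 + 6 = 14

The answer is 14.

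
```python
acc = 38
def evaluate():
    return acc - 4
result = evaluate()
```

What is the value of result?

Step 1: acc = 38 is defined globally.
Step 2: evaluate() looks up acc from global scope = 38, then computes 38 - 4 = 34.
Step 3: result = 34

The answer is 34.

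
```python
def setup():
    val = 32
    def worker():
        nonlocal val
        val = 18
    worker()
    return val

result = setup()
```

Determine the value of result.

Step 1: setup() sets val = 32.
Step 2: worker() uses nonlocal to reassign val = 18.
Step 3: result = 18

The answer is 18.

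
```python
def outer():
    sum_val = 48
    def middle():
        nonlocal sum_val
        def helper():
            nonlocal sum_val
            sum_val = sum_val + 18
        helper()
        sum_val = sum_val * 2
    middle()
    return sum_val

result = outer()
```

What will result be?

Step 1: sum_val = 48.
Step 2: helper() adds 18: sum_val = 48 + 18 = 66.
Step 3: middle() doubles: sum_val = 66 * 2 = 132.
Step 4: result = 132

The answer is 132.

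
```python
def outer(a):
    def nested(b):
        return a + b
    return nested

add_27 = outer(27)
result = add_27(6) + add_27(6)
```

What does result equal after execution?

Step 1: add_27 captures a = 27.
Step 2: add_27(6) = 27 + 6 = 33, called twice.
Step 3: result = 33 + 33 = 66

The answer is 66.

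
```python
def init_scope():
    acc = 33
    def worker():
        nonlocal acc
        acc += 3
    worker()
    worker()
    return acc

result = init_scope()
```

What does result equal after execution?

Step 1: acc starts at 33.
Step 2: worker() is called 2 times, each adding 3.
Step 3: acc = 33 + 3 * 2 = 39

The answer is 39.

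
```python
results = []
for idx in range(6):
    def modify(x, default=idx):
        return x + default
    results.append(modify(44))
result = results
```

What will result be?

Step 1: Default argument default=idx is evaluated at function definition time.
Step 2: Each iteration creates modify with default = current idx value.
Step 3: modify(44) returns 44 + default. results = [44, 45, 46, 47, 48, 49]

The answer is [44, 45, 46, 47, 48, 49].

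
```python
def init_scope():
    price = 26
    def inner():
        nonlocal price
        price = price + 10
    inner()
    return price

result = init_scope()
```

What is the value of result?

Step 1: init_scope() sets price = 26.
Step 2: inner() uses nonlocal to modify price in init_scope's scope: price = 26 + 10 = 36.
Step 3: init_scope() returns the modified price = 36

The answer is 36.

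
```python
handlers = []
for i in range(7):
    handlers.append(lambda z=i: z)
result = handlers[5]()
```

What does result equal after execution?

Step 1: Default argument z=i captures i's value at each iteration.
Step 2: handlers[5] captured z = 5 when i was 5.
Step 3: result = 5

The answer is 5.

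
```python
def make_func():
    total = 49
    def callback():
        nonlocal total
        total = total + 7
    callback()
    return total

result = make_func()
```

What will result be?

Step 1: make_func() sets total = 49.
Step 2: callback() uses nonlocal to modify total in make_func's scope: total = 49 + 7 = 56.
Step 3: make_func() returns the modified total = 56

The answer is 56.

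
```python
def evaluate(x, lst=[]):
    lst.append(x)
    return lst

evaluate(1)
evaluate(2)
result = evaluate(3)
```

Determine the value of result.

Step 1: Mutable default argument gotcha! The list [] is created once.
Step 2: Each call appends to the SAME list: [1], [1, 2], [1, 2, 3].
Step 3: result = [1, 2, 3]

The answer is [1, 2, 3].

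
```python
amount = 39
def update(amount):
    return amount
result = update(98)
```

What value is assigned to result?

Step 1: Global amount = 39.
Step 2: update(98) takes parameter amount = 98, which shadows the global.
Step 3: result = 98

The answer is 98.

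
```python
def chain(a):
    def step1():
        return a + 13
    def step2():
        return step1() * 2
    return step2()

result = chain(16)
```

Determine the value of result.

Step 1: chain(16) captures a = 16.
Step 2: step2() calls step1() which returns 16 + 13 = 29.
Step 3: step2() returns 29 * 2 = 58

The answer is 58.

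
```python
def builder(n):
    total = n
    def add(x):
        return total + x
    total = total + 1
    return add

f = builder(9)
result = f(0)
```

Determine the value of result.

Step 1: builder(9) sets total = 9, then total = 9 + 1 = 10.
Step 2: Closures capture by reference, so add sees total = 10.
Step 3: f(0) returns 10 + 0 = 10

The answer is 10.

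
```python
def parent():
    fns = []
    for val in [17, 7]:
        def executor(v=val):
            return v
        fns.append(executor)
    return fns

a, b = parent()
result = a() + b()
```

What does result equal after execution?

Step 1: Default argument v=val captures val at each iteration.
Step 2: a() returns 17 (captured at first iteration), b() returns 7 (captured at second).
Step 3: result = 17 + 7 = 24

The answer is 24.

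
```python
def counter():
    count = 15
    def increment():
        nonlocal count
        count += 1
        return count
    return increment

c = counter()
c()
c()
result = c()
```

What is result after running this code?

Step 1: counter() creates closure with count = 15.
Step 2: Each c() call increments count via nonlocal. After 3 calls: 15 + 3 = 18.
Step 3: result = 18

The answer is 18.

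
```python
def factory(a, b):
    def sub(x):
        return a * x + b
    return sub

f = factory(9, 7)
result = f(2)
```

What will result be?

Step 1: factory(9, 7) captures a = 9, b = 7.
Step 2: f(2) computes 9 * 2 + 7 = 25.
Step 3: result = 25

The answer is 25.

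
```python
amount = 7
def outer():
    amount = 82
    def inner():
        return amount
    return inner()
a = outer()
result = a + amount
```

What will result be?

Step 1: outer() has local amount = 82. inner() reads from enclosing.
Step 2: outer() returns 82. Global amount = 7 unchanged.
Step 3: result = 82 + 7 = 89

The answer is 89.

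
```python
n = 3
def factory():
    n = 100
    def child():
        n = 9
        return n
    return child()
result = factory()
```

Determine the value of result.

Step 1: Three scopes define n: global (3), factory (100), child (9).
Step 2: child() has its own local n = 9, which shadows both enclosing and global.
Step 3: result = 9 (local wins in LEGB)

The answer is 9.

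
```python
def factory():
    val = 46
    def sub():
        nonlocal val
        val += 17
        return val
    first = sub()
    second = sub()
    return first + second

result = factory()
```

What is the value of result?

Step 1: val starts at 46.
Step 2: First call: val = 46 + 17 = 63, returns 63.
Step 3: Second call: val = 63 + 17 = 80, returns 80.
Step 4: result = 63 + 80 = 143

The answer is 143.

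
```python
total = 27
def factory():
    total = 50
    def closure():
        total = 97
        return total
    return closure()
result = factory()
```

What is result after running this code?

Step 1: Three scopes define total: global (27), factory (50), closure (97).
Step 2: closure() has its own local total = 97, which shadows both enclosing and global.
Step 3: result = 97 (local wins in LEGB)

The answer is 97.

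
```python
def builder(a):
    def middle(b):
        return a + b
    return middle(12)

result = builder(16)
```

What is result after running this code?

Step 1: builder(16) passes a = 16.
Step 2: middle(12) has b = 12, reads a = 16 from enclosing.
Step 3: result = 16 + 12 = 28

The answer is 28.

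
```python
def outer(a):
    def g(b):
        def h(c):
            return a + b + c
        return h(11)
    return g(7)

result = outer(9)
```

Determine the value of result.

Step 1: a = 9, b = 7, c = 11 across three nested scopes.
Step 2: h() accesses all three via LEGB rule.
Step 3: result = 9 + 7 + 11 = 27

The answer is 27.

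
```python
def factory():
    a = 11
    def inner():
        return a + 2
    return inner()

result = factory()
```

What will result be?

Step 1: factory() defines a = 11.
Step 2: inner() reads a = 11 from enclosing scope, returns 11 + 2 = 13.
Step 3: result = 13

The answer is 13.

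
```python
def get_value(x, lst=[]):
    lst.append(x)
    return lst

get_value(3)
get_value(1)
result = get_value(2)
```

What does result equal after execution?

Step 1: Mutable default argument gotcha! The list [] is created once.
Step 2: Each call appends to the SAME list: [3], [3, 1], [3, 1, 2].
Step 3: result = [3, 1, 2]

The answer is [3, 1, 2].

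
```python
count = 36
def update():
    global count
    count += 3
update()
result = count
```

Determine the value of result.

Step 1: count = 36 globally.
Step 2: update() modifies global count: count += 3 = 39.
Step 3: result = 39

The answer is 39.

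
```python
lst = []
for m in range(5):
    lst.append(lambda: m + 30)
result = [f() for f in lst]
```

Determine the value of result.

Step 1: All lambdas capture m by reference. After the loop, m = 4.
Step 2: Each call returns 4 + 30 = 34.
Step 3: result = [34, 34, 34, 34, 34]

The answer is [34, 34, 34, 34, 34].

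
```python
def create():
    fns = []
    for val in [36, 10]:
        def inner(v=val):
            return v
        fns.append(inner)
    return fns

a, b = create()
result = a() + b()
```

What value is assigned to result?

Step 1: Default argument v=val captures val at each iteration.
Step 2: a() returns 36 (captured at first iteration), b() returns 10 (captured at second).
Step 3: result = 36 + 10 = 46

The answer is 46.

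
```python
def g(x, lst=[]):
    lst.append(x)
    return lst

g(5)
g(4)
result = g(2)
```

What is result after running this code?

Step 1: Mutable default argument gotcha! The list [] is created once.
Step 2: Each call appends to the SAME list: [5], [5, 4], [5, 4, 2].
Step 3: result = [5, 4, 2]

The answer is [5, 4, 2].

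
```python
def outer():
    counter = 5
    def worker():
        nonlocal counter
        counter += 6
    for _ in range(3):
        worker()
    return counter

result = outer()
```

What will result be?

Step 1: counter = 5.
Step 2: worker() is called 3 times in a loop, each adding 6 via nonlocal.
Step 3: counter = 5 + 6 * 3 = 23

The answer is 23.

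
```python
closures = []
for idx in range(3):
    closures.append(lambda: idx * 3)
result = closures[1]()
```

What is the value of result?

Step 1: All lambdas reference the same variable idx (late binding).
Step 2: After the loop, idx = 2. Every lambda returns idx * 3.
Step 3: closures[1]() = 2 * 3 = 6

The answer is 6.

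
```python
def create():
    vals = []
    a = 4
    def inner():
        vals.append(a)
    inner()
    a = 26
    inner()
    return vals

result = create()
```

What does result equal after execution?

Step 1: a = 4. inner() appends current a to vals.
Step 2: First inner(): appends 4. Then a = 26.
Step 3: Second inner(): appends 26 (closure sees updated a). result = [4, 26]

The answer is [4, 26].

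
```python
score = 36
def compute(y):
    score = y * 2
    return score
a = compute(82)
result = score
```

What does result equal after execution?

Step 1: Global score = 36.
Step 2: compute(82) creates local score = 82 * 2 = 164.
Step 3: Global score unchanged because no global keyword. result = 36

The answer is 36.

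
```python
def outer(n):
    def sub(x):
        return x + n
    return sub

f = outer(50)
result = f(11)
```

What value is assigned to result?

Step 1: outer(50) creates a closure that captures n = 50.
Step 2: f(11) calls the closure with x = 11, returning 11 + 50 = 61.
Step 3: result = 61

The answer is 61.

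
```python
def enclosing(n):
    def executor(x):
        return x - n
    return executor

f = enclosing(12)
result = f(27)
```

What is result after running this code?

Step 1: enclosing(12) creates a closure capturing n = 12.
Step 2: f(27) computes 27 - 12 = 15.
Step 3: result = 15

The answer is 15.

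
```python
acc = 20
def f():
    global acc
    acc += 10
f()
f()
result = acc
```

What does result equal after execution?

Step 1: acc = 20.
Step 2: First f(): acc = 20 + 10 = 30.
Step 3: Second f(): acc = 30 + 10 = 40. result = 40

The answer is 40.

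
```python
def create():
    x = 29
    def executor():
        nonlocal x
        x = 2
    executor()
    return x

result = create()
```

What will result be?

Step 1: create() sets x = 29.
Step 2: executor() uses nonlocal to reassign x = 2.
Step 3: result = 2

The answer is 2.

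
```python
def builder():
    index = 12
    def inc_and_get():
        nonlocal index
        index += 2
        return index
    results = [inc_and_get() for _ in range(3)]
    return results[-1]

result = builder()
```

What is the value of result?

Step 1: index = 12.
Step 2: Three calls to inc_and_get(), each adding 2.
Step 3: Last value = 12 + 2 * 3 = 18

The answer is 18.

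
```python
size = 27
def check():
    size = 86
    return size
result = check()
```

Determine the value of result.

Step 1: Global size = 27.
Step 2: check() creates local size = 86, shadowing the global.
Step 3: Returns local size = 86. result = 86

The answer is 86.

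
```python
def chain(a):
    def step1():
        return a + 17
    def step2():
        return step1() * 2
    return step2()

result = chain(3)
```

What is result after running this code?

Step 1: chain(3) captures a = 3.
Step 2: step2() calls step1() which returns 3 + 17 = 20.
Step 3: step2() returns 20 * 2 = 40

The answer is 40.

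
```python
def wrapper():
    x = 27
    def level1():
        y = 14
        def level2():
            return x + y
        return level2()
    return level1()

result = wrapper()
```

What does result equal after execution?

Step 1: x = 27 in wrapper. y = 14 in level1.
Step 2: level2() reads x = 27 and y = 14 from enclosing scopes.
Step 3: result = 27 + 14 = 41

The answer is 41.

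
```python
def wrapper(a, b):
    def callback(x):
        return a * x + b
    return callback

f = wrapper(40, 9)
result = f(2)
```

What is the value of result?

Step 1: wrapper(40, 9) captures a = 40, b = 9.
Step 2: f(2) computes 40 * 2 + 9 = 89.
Step 3: result = 89

The answer is 89.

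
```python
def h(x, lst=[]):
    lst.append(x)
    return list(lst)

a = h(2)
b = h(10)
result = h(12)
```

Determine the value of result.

Step 1: Default list is shared. list() creates copies for return values.
Step 2: Internal list grows: [2] -> [2, 10] -> [2, 10, 12].
Step 3: result = [2, 10, 12]

The answer is [2, 10, 12].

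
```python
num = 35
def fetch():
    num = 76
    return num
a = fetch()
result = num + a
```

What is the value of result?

Step 1: Global num = 35. fetch() returns local num = 76.
Step 2: a = 76. Global num still = 35.
Step 3: result = 35 + 76 = 111

The answer is 111.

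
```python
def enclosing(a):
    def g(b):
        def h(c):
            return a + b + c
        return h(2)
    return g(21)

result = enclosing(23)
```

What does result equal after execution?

Step 1: a = 23, b = 21, c = 2 across three nested scopes.
Step 2: h() accesses all three via LEGB rule.
Step 3: result = 23 + 21 + 2 = 46

The answer is 46.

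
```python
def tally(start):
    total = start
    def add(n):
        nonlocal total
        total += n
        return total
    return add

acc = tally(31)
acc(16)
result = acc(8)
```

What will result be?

Step 1: tally(31) creates closure with total = 31.
Step 2: First acc(16): total = 31 + 16 = 47.
Step 3: Second acc(8): total = 47 + 8 = 55. result = 55

The answer is 55.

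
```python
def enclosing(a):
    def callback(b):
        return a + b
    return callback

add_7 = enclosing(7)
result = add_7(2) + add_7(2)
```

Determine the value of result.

Step 1: add_7 captures a = 7.
Step 2: add_7(2) = 7 + 2 = 9, called twice.
Step 3: result = 9 + 9 = 18

The answer is 18.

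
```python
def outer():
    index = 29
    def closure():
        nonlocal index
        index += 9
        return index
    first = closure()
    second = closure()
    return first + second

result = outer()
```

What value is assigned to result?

Step 1: index starts at 29.
Step 2: First call: index = 29 + 9 = 38, returns 38.
Step 3: Second call: index = 38 + 9 = 47, returns 47.
Step 4: result = 38 + 47 = 85

The answer is 85.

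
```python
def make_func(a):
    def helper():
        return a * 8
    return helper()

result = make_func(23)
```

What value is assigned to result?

Step 1: make_func(23) binds parameter a = 23.
Step 2: helper() accesses a = 23 from enclosing scope.
Step 3: result = 23 * 8 = 184

The answer is 184.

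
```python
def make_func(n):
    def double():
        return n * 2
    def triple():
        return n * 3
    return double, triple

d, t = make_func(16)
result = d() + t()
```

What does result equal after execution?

Step 1: Both closures capture the same n = 16.
Step 2: d() = 16 * 2 = 32, t() = 16 * 3 = 48.
Step 3: result = 32 + 48 = 80

The answer is 80.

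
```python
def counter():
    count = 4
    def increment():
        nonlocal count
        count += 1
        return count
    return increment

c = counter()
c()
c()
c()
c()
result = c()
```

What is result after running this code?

Step 1: counter() creates closure with count = 4.
Step 2: Each c() call increments count via nonlocal. After 5 calls: 4 + 5 = 9.
Step 3: result = 9

The answer is 9.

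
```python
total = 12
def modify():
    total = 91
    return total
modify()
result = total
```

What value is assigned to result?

Step 1: total = 12 globally.
Step 2: modify() creates a LOCAL total = 91 (no global keyword!).
Step 3: The global total is unchanged. result = 12

The answer is 12.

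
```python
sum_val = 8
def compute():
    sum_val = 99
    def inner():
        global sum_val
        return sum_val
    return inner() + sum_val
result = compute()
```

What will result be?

Step 1: Global sum_val = 8. compute() shadows with local sum_val = 99.
Step 2: inner() uses global keyword, so inner() returns global sum_val = 8.
Step 3: compute() returns 8 + 99 = 107

The answer is 107.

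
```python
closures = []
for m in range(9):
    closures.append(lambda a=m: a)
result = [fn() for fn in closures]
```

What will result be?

Step 1: Default arg a=m captures m at each iteration.
Step 2: Each lambda has its own default: 0, 1, ..., 8.
Step 3: result = [0, 1, 2, 3, 4, 5, 6, 7, 8]

The answer is [0, 1, 2, 3, 4, 5, 6, 7, 8].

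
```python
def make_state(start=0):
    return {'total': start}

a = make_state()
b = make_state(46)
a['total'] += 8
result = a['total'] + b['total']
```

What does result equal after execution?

Step 1: make_state() returns a new dict each call (immutable default 0).
Step 2: a = {'total': 0}, b = {'total': 46}.
Step 3: a['total'] += 8 = 8. result = 8 + 46 = 54

The answer is 54.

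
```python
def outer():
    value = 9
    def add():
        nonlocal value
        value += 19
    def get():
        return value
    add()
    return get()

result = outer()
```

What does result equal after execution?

Step 1: value = 9. add() modifies it via nonlocal, get() reads it.
Step 2: add() makes value = 9 + 19 = 28.
Step 3: get() returns 28. result = 28

The answer is 28.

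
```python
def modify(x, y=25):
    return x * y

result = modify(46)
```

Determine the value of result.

Step 1: modify(46) uses default y = 25.
Step 2: Returns 46 * 25 = 1150.
Step 3: result = 1150

The answer is 1150.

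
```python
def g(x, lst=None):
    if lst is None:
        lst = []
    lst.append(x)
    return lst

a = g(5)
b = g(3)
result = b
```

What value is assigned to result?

Step 1: None default with guard creates a NEW list each call.
Step 2: a = [5] (fresh list). b = [3] (another fresh list).
Step 3: result = [3] (this is the fix for mutable default)

The answer is [3].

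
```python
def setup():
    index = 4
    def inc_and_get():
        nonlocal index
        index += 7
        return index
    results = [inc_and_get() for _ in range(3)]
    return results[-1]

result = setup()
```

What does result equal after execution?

Step 1: index = 4.
Step 2: Three calls to inc_and_get(), each adding 7.
Step 3: Last value = 4 + 7 * 3 = 25

The answer is 25.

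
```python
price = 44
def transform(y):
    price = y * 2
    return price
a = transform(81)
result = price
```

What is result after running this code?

Step 1: Global price = 44.
Step 2: transform(81) creates local price = 81 * 2 = 162.
Step 3: Global price unchanged because no global keyword. result = 44

The answer is 44.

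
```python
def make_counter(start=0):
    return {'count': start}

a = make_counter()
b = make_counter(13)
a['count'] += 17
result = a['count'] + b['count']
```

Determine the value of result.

Step 1: make_counter() returns a new dict each call (immutable default 0).
Step 2: a = {'count': 0}, b = {'count': 13}.
Step 3: a['count'] += 17 = 17. result = 17 + 13 = 30

The answer is 30.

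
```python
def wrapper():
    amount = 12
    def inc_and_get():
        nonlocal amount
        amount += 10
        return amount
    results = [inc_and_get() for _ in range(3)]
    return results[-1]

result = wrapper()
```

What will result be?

Step 1: amount = 12.
Step 2: Three calls to inc_and_get(), each adding 10.
Step 3: Last value = 12 + 10 * 3 = 42

The answer is 42.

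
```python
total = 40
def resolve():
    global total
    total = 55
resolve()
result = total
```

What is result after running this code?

Step 1: total = 40 globally.
Step 2: resolve() declares global total and sets it to 55.
Step 3: After resolve(), global total = 55. result = 55

The answer is 55.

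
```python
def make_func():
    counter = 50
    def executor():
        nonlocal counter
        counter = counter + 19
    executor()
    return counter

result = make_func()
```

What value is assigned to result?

Step 1: make_func() sets counter = 50.
Step 2: executor() uses nonlocal to modify counter in make_func's scope: counter = 50 + 19 = 69.
Step 3: make_func() returns the modified counter = 69

The answer is 69.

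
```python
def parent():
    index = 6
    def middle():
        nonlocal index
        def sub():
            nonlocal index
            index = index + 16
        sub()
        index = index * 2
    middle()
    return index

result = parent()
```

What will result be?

Step 1: index = 6.
Step 2: sub() adds 16: index = 6 + 16 = 22.
Step 3: middle() doubles: index = 22 * 2 = 44.
Step 4: result = 44

The answer is 44.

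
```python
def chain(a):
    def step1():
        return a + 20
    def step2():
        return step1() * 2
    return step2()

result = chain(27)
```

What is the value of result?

Step 1: chain(27) captures a = 27.
Step 2: step2() calls step1() which returns 27 + 20 = 47.
Step 3: step2() returns 47 * 2 = 94

The answer is 94.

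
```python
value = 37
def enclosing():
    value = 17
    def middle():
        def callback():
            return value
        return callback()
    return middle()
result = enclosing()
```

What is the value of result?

Step 1: enclosing() defines value = 17. middle() and callback() have no local value.
Step 2: callback() checks local (none), enclosing middle() (none), enclosing enclosing() and finds value = 17.
Step 3: result = 17

The answer is 17.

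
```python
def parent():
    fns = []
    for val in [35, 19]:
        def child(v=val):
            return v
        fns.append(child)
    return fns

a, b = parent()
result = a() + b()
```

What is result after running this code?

Step 1: Default argument v=val captures val at each iteration.
Step 2: a() returns 35 (captured at first iteration), b() returns 19 (captured at second).
Step 3: result = 35 + 19 = 54

The answer is 54.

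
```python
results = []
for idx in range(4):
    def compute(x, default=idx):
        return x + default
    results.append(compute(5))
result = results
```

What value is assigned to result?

Step 1: Default argument default=idx is evaluated at function definition time.
Step 2: Each iteration creates compute with default = current idx value.
Step 3: compute(5) returns 5 + default. results = [5, 6, 7, 8]

The answer is [5, 6, 7, 8].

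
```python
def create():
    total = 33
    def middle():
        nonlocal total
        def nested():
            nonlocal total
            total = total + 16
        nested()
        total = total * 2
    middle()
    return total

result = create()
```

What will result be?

Step 1: total = 33.
Step 2: nested() adds 16: total = 33 + 16 = 49.
Step 3: middle() doubles: total = 49 * 2 = 98.
Step 4: result = 98

The answer is 98.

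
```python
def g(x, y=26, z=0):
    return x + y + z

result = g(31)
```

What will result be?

Step 1: g(31) uses defaults y = 26, z = 0.
Step 2: Returns 31 + 26 + 0 = 57.
Step 3: result = 57

The answer is 57.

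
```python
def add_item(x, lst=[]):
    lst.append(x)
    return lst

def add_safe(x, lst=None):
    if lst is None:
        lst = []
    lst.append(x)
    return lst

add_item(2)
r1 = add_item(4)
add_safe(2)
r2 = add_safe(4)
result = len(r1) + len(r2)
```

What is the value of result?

Step 1: add_item shares mutable default: after 2 calls, lst = [2, 4], len = 2.
Step 2: add_safe creates fresh list each time: r2 = [4], len = 1.
Step 3: result = 2 + 1 = 3

The answer is 3.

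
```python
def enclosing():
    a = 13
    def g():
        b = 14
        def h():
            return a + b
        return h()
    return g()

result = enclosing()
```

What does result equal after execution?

Step 1: enclosing() defines a = 13. g() defines b = 14.
Step 2: h() accesses both from enclosing scopes: a = 13, b = 14.
Step 3: result = 13 + 14 = 27

The answer is 27.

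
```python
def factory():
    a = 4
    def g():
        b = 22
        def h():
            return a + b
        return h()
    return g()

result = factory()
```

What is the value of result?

Step 1: factory() defines a = 4. g() defines b = 22.
Step 2: h() accesses both from enclosing scopes: a = 4, b = 22.
Step 3: result = 4 + 22 = 26

The answer is 26.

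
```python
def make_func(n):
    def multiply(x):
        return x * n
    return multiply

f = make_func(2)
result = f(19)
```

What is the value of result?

Step 1: make_func(2) returns multiply closure with n = 2.
Step 2: f(19) computes 19 * 2 = 38.
Step 3: result = 38

The answer is 38.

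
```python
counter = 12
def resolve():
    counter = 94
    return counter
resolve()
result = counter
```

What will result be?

Step 1: counter = 12 globally.
Step 2: resolve() creates a LOCAL counter = 94 (no global keyword!).
Step 3: The global counter is unchanged. result = 12

The answer is 12.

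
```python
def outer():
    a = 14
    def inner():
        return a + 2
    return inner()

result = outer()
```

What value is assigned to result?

Step 1: outer() defines a = 14.
Step 2: inner() reads a = 14 from enclosing scope, returns 14 + 2 = 16.
Step 3: result = 16

The answer is 16.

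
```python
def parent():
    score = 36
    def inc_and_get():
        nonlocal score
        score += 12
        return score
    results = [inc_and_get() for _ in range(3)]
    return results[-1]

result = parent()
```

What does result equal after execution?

Step 1: score = 36.
Step 2: Three calls to inc_and_get(), each adding 12.
Step 3: Last value = 36 + 12 * 3 = 72

The answer is 72.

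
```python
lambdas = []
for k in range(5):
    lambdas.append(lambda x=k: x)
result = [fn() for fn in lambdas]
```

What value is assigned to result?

Step 1: Default arg x=k captures k at each iteration.
Step 2: Each lambda has its own default: 0, 1, ..., 4.
Step 3: result = [0, 1, 2, 3, 4]

The answer is [0, 1, 2, 3, 4].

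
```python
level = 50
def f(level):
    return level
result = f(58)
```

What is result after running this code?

Step 1: Global level = 50.
Step 2: f(58) takes parameter level = 58, which shadows the global.
Step 3: result = 58

The answer is 58.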